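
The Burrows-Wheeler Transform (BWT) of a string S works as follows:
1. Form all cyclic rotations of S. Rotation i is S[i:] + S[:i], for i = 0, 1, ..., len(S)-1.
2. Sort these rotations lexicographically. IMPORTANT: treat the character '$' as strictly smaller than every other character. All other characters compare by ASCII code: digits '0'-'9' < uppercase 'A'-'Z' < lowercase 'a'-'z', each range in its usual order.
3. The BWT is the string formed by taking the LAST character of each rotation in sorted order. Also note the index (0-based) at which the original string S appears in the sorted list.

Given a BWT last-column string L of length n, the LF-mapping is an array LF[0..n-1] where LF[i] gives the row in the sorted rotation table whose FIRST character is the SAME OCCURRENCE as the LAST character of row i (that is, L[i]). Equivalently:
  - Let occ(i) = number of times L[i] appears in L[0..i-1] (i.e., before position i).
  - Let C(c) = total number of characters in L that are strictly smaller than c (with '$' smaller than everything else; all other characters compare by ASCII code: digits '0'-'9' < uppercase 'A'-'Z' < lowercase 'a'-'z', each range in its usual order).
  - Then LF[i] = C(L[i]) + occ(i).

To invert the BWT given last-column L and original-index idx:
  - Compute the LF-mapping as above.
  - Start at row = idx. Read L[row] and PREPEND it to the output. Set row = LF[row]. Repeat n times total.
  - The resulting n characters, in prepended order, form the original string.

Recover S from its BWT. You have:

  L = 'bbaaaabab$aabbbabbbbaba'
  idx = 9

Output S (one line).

LF mapping: 11 12 1 2 3 4 13 5 14 0 6 7 15 16 17 8 18 19 20 21 9 22 10
Walk LF starting at row 9, prepending L[row]:
  step 1: row=9, L[9]='$', prepend. Next row=LF[9]=0
  step 2: row=0, L[0]='b', prepend. Next row=LF[0]=11
  step 3: row=11, L[11]='a', prepend. Next row=LF[11]=7
  step 4: row=7, L[7]='a', prepend. Next row=LF[7]=5
  step 5: row=5, L[5]='a', prepend. Next row=LF[5]=4
  step 6: row=4, L[4]='a', prepend. Next row=LF[4]=3
  step 7: row=3, L[3]='a', prepend. Next row=LF[3]=2
  step 8: row=2, L[2]='a', prepend. Next row=LF[2]=1
  step 9: row=1, L[1]='b', prepend. Next row=LF[1]=12
  step 10: row=12, L[12]='b', prepend. Next row=LF[12]=15
  step 11: row=15, L[15]='a', prepend. Next row=LF[15]=8
  step 12: row=8, L[8]='b', prepend. Next row=LF[8]=14
  step 13: row=14, L[14]='b', prepend. Next row=LF[14]=17
  step 14: row=17, L[17]='b', prepend. Next row=LF[17]=19
  step 15: row=19, L[19]='b', prepend. Next row=LF[19]=21
  step 16: row=21, L[21]='b', prepend. Next row=LF[21]=22
  step 17: row=22, L[22]='a', prepend. Next row=LF[22]=10
  step 18: row=10, L[10]='a', prepend. Next row=LF[10]=6
  step 19: row=6, L[6]='b', prepend. Next row=LF[6]=13
  step 20: row=13, L[13]='b', prepend. Next row=LF[13]=16
  step 21: row=16, L[16]='b', prepend. Next row=LF[16]=18
  step 22: row=18, L[18]='b', prepend. Next row=LF[18]=20
  step 23: row=20, L[20]='a', prepend. Next row=LF[20]=9
Reversed output: abbbbaabbbbbabbaaaaaab$

Answer: abbbbaabbbbbabbaaaaaab$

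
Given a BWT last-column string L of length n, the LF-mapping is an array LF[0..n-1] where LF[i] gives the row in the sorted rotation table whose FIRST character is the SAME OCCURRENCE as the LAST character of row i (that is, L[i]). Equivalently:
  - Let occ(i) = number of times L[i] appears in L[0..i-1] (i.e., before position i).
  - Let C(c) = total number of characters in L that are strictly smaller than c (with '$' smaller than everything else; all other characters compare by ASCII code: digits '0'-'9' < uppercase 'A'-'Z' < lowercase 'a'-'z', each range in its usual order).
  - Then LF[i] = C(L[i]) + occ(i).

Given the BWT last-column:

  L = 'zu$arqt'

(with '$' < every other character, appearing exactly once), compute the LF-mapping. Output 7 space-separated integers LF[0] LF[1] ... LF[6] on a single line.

Answer: 6 5 0 1 3 2 4

Derivation:
Char counts: '$':1, 'a':1, 'q':1, 'r':1, 't':1, 'u':1, 'z':1
C (first-col start): C('$')=0, C('a')=1, C('q')=2, C('r')=3, C('t')=4, C('u')=5, C('z')=6
L[0]='z': occ=0, LF[0]=C('z')+0=6+0=6
L[1]='u': occ=0, LF[1]=C('u')+0=5+0=5
L[2]='$': occ=0, LF[2]=C('$')+0=0+0=0
L[3]='a': occ=0, LF[3]=C('a')+0=1+0=1
L[4]='r': occ=0, LF[4]=C('r')+0=3+0=3
L[5]='q': occ=0, LF[5]=C('q')+0=2+0=2
L[6]='t': occ=0, LF[6]=C('t')+0=4+0=4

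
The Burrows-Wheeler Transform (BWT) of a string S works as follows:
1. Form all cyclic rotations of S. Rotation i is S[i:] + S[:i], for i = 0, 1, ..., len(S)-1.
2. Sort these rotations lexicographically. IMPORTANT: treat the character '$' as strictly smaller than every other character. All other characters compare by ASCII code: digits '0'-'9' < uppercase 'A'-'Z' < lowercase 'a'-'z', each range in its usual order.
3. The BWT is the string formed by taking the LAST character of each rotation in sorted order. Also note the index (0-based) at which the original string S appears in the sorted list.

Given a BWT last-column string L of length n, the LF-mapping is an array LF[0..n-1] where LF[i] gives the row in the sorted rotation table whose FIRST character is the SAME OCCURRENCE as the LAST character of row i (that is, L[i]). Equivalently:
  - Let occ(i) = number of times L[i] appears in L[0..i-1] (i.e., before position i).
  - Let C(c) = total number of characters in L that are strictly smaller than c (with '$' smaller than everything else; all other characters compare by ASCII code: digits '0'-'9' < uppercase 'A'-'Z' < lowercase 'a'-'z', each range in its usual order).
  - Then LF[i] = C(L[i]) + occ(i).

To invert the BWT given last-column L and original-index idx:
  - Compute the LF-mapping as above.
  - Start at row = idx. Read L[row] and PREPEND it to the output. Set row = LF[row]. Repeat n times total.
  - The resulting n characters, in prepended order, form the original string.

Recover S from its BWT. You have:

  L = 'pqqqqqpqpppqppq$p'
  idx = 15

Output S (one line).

Answer: qqppqqpqpqppqpqp$

Derivation:
LF mapping: 1 9 10 11 12 13 2 14 3 4 5 15 6 7 16 0 8
Walk LF starting at row 15, prepending L[row]:
  step 1: row=15, L[15]='$', prepend. Next row=LF[15]=0
  step 2: row=0, L[0]='p', prepend. Next row=LF[0]=1
  step 3: row=1, L[1]='q', prepend. Next row=LF[1]=9
  step 4: row=9, L[9]='p', prepend. Next row=LF[9]=4
  step 5: row=4, L[4]='q', prepend. Next row=LF[4]=12
  step 6: row=12, L[12]='p', prepend. Next row=LF[12]=6
  step 7: row=6, L[6]='p', prepend. Next row=LF[6]=2
  step 8: row=2, L[2]='q', prepend. Next row=LF[2]=10
  step 9: row=10, L[10]='p', prepend. Next row=LF[10]=5
  step 10: row=5, L[5]='q', prepend. Next row=LF[5]=13
  step 11: row=13, L[13]='p', prepend. Next row=LF[13]=7
  step 12: row=7, L[7]='q', prepend. Next row=LF[7]=14
  step 13: row=14, L[14]='q', prepend. Next row=LF[14]=16
  step 14: row=16, L[16]='p', prepend. Next row=LF[16]=8
  step 15: row=8, L[8]='p', prepend. Next row=LF[8]=3
  step 16: row=3, L[3]='q', prepend. Next row=LF[3]=11
  step 17: row=11, L[11]='q', prepend. Next row=LF[11]=15
Reversed output: qqppqqpqpqppqpqp$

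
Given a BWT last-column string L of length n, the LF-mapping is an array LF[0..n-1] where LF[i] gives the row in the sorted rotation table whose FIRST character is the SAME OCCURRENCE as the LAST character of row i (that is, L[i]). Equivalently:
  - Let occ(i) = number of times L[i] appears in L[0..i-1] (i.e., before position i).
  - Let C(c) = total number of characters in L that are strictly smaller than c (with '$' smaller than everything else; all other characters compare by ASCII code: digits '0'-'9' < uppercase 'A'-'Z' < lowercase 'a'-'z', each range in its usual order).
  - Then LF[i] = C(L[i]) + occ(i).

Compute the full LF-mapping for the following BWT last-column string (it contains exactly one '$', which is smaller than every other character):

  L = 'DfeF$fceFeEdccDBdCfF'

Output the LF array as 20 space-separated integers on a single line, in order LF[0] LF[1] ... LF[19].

Answer: 3 17 14 6 0 18 9 15 7 16 5 12 10 11 4 1 13 2 19 8

Derivation:
Char counts: '$':1, 'B':1, 'C':1, 'D':2, 'E':1, 'F':3, 'c':3, 'd':2, 'e':3, 'f':3
C (first-col start): C('$')=0, C('B')=1, C('C')=2, C('D')=3, C('E')=5, C('F')=6, C('c')=9, C('d')=12, C('e')=14, C('f')=17
L[0]='D': occ=0, LF[0]=C('D')+0=3+0=3
L[1]='f': occ=0, LF[1]=C('f')+0=17+0=17
L[2]='e': occ=0, LF[2]=C('e')+0=14+0=14
L[3]='F': occ=0, LF[3]=C('F')+0=6+0=6
L[4]='$': occ=0, LF[4]=C('$')+0=0+0=0
L[5]='f': occ=1, LF[5]=C('f')+1=17+1=18
L[6]='c': occ=0, LF[6]=C('c')+0=9+0=9
L[7]='e': occ=1, LF[7]=C('e')+1=14+1=15
L[8]='F': occ=1, LF[8]=C('F')+1=6+1=7
L[9]='e': occ=2, LF[9]=C('e')+2=14+2=16
L[10]='E': occ=0, LF[10]=C('E')+0=5+0=5
L[11]='d': occ=0, LF[11]=C('d')+0=12+0=12
L[12]='c': occ=1, LF[12]=C('c')+1=9+1=10
L[13]='c': occ=2, LF[13]=C('c')+2=9+2=11
L[14]='D': occ=1, LF[14]=C('D')+1=3+1=4
L[15]='B': occ=0, LF[15]=C('B')+0=1+0=1
L[16]='d': occ=1, LF[16]=C('d')+1=12+1=13
L[17]='C': occ=0, LF[17]=C('C')+0=2+0=2
L[18]='f': occ=2, LF[18]=C('f')+2=17+2=19
L[19]='F': occ=2, LF[19]=C('F')+2=6+2=8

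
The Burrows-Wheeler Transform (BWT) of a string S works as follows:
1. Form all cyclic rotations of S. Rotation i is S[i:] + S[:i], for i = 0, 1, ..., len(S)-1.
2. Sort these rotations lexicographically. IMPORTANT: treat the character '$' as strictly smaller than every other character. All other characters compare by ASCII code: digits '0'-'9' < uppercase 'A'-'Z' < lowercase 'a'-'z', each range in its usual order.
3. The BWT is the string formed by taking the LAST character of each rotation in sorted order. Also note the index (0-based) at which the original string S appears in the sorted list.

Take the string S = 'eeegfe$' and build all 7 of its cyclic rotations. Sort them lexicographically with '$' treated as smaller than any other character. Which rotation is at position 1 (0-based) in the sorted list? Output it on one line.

Answer: e$eeegf

Derivation:
All 7 rotations (rotation i = S[i:]+S[:i]):
  rot[0] = eeegfe$
  rot[1] = eegfe$e
  rot[2] = egfe$ee
  rot[3] = gfe$eee
  rot[4] = fe$eeeg
  rot[5] = e$eeegf
  rot[6] = $eeegfe
Sorted (with $ < everything):
  sorted[0] = $eeegfe
  sorted[1] = e$eeegf
  sorted[2] = eeegfe$
  sorted[3] = eegfe$e
  sorted[4] = egfe$ee
  sorted[5] = fe$eeeg
  sorted[6] = gfe$eee
sorted[1] = e$eeegf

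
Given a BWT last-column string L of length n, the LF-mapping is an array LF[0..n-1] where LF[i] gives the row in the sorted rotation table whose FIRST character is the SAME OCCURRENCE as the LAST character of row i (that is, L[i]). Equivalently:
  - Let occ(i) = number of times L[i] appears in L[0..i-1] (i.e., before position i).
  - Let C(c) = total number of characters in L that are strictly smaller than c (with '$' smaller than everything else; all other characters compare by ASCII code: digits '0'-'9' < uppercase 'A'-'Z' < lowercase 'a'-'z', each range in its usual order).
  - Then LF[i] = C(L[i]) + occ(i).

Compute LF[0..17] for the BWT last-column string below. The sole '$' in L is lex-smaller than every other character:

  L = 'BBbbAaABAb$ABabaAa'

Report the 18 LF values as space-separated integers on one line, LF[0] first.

Answer: 6 7 14 15 1 10 2 8 3 16 0 4 9 11 17 12 5 13

Derivation:
Char counts: '$':1, 'A':5, 'B':4, 'a':4, 'b':4
C (first-col start): C('$')=0, C('A')=1, C('B')=6, C('a')=10, C('b')=14
L[0]='B': occ=0, LF[0]=C('B')+0=6+0=6
L[1]='B': occ=1, LF[1]=C('B')+1=6+1=7
L[2]='b': occ=0, LF[2]=C('b')+0=14+0=14
L[3]='b': occ=1, LF[3]=C('b')+1=14+1=15
L[4]='A': occ=0, LF[4]=C('A')+0=1+0=1
L[5]='a': occ=0, LF[5]=C('a')+0=10+0=10
L[6]='A': occ=1, LF[6]=C('A')+1=1+1=2
L[7]='B': occ=2, LF[7]=C('B')+2=6+2=8
L[8]='A': occ=2, LF[8]=C('A')+2=1+2=3
L[9]='b': occ=2, LF[9]=C('b')+2=14+2=16
L[10]='$': occ=0, LF[10]=C('$')+0=0+0=0
L[11]='A': occ=3, LF[11]=C('A')+3=1+3=4
L[12]='B': occ=3, LF[12]=C('B')+3=6+3=9
L[13]='a': occ=1, LF[13]=C('a')+1=10+1=11
L[14]='b': occ=3, LF[14]=C('b')+3=14+3=17
L[15]='a': occ=2, LF[15]=C('a')+2=10+2=12
L[16]='A': occ=4, LF[16]=C('A')+4=1+4=5
L[17]='a': occ=3, LF[17]=C('a')+3=10+3=13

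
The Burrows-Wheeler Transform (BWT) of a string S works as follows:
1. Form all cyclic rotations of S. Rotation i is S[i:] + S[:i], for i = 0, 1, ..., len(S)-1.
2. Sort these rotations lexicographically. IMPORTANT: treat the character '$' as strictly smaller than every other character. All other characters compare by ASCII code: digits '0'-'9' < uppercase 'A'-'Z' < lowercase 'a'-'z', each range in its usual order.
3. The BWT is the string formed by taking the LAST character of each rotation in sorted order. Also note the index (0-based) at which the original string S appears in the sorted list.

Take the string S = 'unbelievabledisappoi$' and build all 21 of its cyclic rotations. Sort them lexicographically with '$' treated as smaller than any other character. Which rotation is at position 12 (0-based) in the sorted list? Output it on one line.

Answer: ledisappoi$unbelievab

Derivation:
All 21 rotations (rotation i = S[i:]+S[:i]):
  rot[0] = unbelievabledisappoi$
  rot[1] = nbelievabledisappoi$u
  rot[2] = believabledisappoi$un
  rot[3] = elievabledisappoi$unb
  rot[4] = lievabledisappoi$unbe
  rot[5] = ievabledisappoi$unbel
  rot[6] = evabledisappoi$unbeli
  rot[7] = vabledisappoi$unbelie
  rot[8] = abledisappoi$unbeliev
  rot[9] = bledisappoi$unbelieva
  rot[10] = ledisappoi$unbelievab
  rot[11] = edisappoi$unbelievabl
  rot[12] = disappoi$unbelievable
  rot[13] = isappoi$unbelievabled
  rot[14] = sappoi$unbelievabledi
  rot[15] = appoi$unbelievabledis
  rot[16] = ppoi$unbelievabledisa
  rot[17] = poi$unbelievabledisap
  rot[18] = oi$unbelievabledisapp
  rot[19] = i$unbelievabledisappo
  rot[20] = $unbelievabledisappoi
Sorted (with $ < everything):
  sorted[0] = $unbelievabledisappoi
  sorted[1] = abledisappoi$unbeliev
  sorted[2] = appoi$unbelievabledis
  sorted[3] = believabledisappoi$un
  sorted[4] = bledisappoi$unbelieva
  sorted[5] = disappoi$unbelievable
  sorted[6] = edisappoi$unbelievabl
  sorted[7] = elievabledisappoi$unb
  sorted[8] = evabledisappoi$unbeli
  sorted[9] = i$unbelievabledisappo
  sorted[10] = ievabledisappoi$unbel
  sorted[11] = isappoi$unbelievabled
  sorted[12] = ledisappoi$unbelievab
  sorted[13] = lievabledisappoi$unbe
  sorted[14] = nbelievabledisappoi$u
  sorted[15] = oi$unbelievabledisapp
  sorted[16] = poi$unbelievabledisap
  sorted[17] = ppoi$unbelievabledisa
  sorted[18] = sappoi$unbelievabledi
  sorted[19] = unbelievabledisappoi$
  sorted[20] = vabledisappoi$unbelie
sorted[12] = ledisappoi$unbelievab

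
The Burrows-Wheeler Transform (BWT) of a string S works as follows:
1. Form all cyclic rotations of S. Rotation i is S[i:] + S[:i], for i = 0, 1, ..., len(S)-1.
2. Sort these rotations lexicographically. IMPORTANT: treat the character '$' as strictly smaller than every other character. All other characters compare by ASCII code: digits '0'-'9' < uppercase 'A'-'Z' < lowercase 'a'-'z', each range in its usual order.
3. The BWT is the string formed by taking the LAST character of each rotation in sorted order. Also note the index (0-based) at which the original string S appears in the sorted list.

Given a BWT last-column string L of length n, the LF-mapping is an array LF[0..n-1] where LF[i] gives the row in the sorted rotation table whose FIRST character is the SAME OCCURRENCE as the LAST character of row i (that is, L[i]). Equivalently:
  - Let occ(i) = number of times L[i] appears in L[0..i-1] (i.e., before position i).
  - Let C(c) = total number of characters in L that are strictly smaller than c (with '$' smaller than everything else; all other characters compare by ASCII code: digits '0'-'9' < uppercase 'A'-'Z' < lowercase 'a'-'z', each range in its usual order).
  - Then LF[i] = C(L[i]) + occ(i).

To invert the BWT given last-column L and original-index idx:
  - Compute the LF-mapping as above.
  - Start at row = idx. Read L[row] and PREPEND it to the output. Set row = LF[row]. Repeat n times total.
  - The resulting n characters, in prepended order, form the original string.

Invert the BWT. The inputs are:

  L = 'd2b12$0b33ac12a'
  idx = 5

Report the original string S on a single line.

LF mapping: 14 4 11 2 5 0 1 12 7 8 9 13 3 6 10
Walk LF starting at row 5, prepending L[row]:
  step 1: row=5, L[5]='$', prepend. Next row=LF[5]=0
  step 2: row=0, L[0]='d', prepend. Next row=LF[0]=14
  step 3: row=14, L[14]='a', prepend. Next row=LF[14]=10
  step 4: row=10, L[10]='a', prepend. Next row=LF[10]=9
  step 5: row=9, L[9]='3', prepend. Next row=LF[9]=8
  step 6: row=8, L[8]='3', prepend. Next row=LF[8]=7
  step 7: row=7, L[7]='b', prepend. Next row=LF[7]=12
  step 8: row=12, L[12]='1', prepend. Next row=LF[12]=3
  step 9: row=3, L[3]='1', prepend. Next row=LF[3]=2
  step 10: row=2, L[2]='b', prepend. Next row=LF[2]=11
  step 11: row=11, L[11]='c', prepend. Next row=LF[11]=13
  step 12: row=13, L[13]='2', prepend. Next row=LF[13]=6
  step 13: row=6, L[6]='0', prepend. Next row=LF[6]=1
  step 14: row=1, L[1]='2', prepend. Next row=LF[1]=4
  step 15: row=4, L[4]='2', prepend. Next row=LF[4]=5
Reversed output: 2202cb11b33aad$

Answer: 2202cb11b33aad$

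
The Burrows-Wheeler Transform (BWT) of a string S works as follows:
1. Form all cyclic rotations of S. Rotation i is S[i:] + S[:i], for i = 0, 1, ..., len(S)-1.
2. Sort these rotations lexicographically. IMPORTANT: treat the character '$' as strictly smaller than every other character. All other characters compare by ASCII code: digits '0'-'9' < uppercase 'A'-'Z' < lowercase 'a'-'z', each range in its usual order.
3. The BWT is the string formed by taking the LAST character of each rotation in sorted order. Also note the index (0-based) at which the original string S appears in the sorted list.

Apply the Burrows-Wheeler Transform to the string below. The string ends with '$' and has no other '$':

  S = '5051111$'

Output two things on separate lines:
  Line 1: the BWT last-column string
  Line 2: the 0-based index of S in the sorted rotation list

Answer: 151115$0
6

Derivation:
All 8 rotations (rotation i = S[i:]+S[:i]):
  rot[0] = 5051111$
  rot[1] = 051111$5
  rot[2] = 51111$50
  rot[3] = 1111$505
  rot[4] = 111$5051
  rot[5] = 11$50511
  rot[6] = 1$505111
  rot[7] = $5051111
Sorted (with $ < everything):
  sorted[0] = $5051111  (last char: '1')
  sorted[1] = 051111$5  (last char: '5')
  sorted[2] = 1$505111  (last char: '1')
  sorted[3] = 11$50511  (last char: '1')
  sorted[4] = 111$5051  (last char: '1')
  sorted[5] = 1111$505  (last char: '5')
  sorted[6] = 5051111$  (last char: '$')
  sorted[7] = 51111$50  (last char: '0')
Last column: 151115$0
Original string S is at sorted index 6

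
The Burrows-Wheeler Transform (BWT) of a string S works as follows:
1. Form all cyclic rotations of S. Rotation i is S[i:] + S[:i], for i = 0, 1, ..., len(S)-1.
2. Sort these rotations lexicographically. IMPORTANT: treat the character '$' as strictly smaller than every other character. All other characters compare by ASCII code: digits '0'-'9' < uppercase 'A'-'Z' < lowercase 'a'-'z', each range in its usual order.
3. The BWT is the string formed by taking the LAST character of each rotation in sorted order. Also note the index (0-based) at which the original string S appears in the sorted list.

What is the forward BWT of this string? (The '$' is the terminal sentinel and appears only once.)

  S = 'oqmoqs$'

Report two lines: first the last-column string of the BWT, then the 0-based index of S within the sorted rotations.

All 7 rotations (rotation i = S[i:]+S[:i]):
  rot[0] = oqmoqs$
  rot[1] = qmoqs$o
  rot[2] = moqs$oq
  rot[3] = oqs$oqm
  rot[4] = qs$oqmo
  rot[5] = s$oqmoq
  rot[6] = $oqmoqs
Sorted (with $ < everything):
  sorted[0] = $oqmoqs  (last char: 's')
  sorted[1] = moqs$oq  (last char: 'q')
  sorted[2] = oqmoqs$  (last char: '$')
  sorted[3] = oqs$oqm  (last char: 'm')
  sorted[4] = qmoqs$o  (last char: 'o')
  sorted[5] = qs$oqmo  (last char: 'o')
  sorted[6] = s$oqmoq  (last char: 'q')
Last column: sq$mooq
Original string S is at sorted index 2

Answer: sq$mooq
2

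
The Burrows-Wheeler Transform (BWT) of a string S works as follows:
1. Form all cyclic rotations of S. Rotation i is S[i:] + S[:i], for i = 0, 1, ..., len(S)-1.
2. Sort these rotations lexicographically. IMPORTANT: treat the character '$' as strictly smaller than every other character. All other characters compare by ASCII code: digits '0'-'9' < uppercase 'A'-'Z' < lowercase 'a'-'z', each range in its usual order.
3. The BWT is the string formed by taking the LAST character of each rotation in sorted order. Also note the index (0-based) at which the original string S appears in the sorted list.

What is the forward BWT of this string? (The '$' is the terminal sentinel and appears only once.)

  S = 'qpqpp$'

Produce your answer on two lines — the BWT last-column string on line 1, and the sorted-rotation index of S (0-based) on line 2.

Answer: ppqqp$
5

Derivation:
All 6 rotations (rotation i = S[i:]+S[:i]):
  rot[0] = qpqpp$
  rot[1] = pqpp$q
  rot[2] = qpp$qp
  rot[3] = pp$qpq
  rot[4] = p$qpqp
  rot[5] = $qpqpp
Sorted (with $ < everything):
  sorted[0] = $qpqpp  (last char: 'p')
  sorted[1] = p$qpqp  (last char: 'p')
  sorted[2] = pp$qpq  (last char: 'q')
  sorted[3] = pqpp$q  (last char: 'q')
  sorted[4] = qpp$qp  (last char: 'p')
  sorted[5] = qpqpp$  (last char: '$')
Last column: ppqqp$
Original string S is at sorted index 5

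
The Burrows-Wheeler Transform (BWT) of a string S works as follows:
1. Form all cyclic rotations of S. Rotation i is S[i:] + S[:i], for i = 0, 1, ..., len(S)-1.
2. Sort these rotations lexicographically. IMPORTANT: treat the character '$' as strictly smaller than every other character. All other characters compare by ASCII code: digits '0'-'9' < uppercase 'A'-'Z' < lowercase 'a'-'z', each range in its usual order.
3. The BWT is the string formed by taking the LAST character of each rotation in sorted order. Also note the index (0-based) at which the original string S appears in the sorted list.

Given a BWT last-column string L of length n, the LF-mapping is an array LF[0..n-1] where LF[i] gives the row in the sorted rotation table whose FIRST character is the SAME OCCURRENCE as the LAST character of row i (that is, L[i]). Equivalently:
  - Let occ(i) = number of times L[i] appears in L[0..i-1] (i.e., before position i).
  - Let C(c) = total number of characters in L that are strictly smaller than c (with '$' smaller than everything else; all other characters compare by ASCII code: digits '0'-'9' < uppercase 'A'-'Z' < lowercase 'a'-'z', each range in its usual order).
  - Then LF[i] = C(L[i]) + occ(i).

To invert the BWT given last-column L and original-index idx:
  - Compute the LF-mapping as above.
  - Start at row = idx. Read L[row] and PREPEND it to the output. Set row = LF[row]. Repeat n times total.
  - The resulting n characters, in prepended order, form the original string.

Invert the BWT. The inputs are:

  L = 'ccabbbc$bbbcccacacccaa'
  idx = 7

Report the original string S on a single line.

Answer: bacccbbbbaccccaacbacc$

Derivation:
LF mapping: 12 13 1 6 7 8 14 0 9 10 11 15 16 17 2 18 3 19 20 21 4 5
Walk LF starting at row 7, prepending L[row]:
  step 1: row=7, L[7]='$', prepend. Next row=LF[7]=0
  step 2: row=0, L[0]='c', prepend. Next row=LF[0]=12
  step 3: row=12, L[12]='c', prepend. Next row=LF[12]=16
  step 4: row=16, L[16]='a', prepend. Next row=LF[16]=3
  step 5: row=3, L[3]='b', prepend. Next row=LF[3]=6
  step 6: row=6, L[6]='c', prepend. Next row=LF[6]=14
  step 7: row=14, L[14]='a', prepend. Next row=LF[14]=2
  step 8: row=2, L[2]='a', prepend. Next row=LF[2]=1
  step 9: row=1, L[1]='c', prepend. Next row=LF[1]=13
  step 10: row=13, L[13]='c', prepend. Next row=LF[13]=17
  step 11: row=17, L[17]='c', prepend. Next row=LF[17]=19
  step 12: row=19, L[19]='c', prepend. Next row=LF[19]=21
  step 13: row=21, L[21]='a', prepend. Next row=LF[21]=5
  step 14: row=5, L[5]='b', prepend. Next row=LF[5]=8
  step 15: row=8, L[8]='b', prepend. Next row=LF[8]=9
  step 16: row=9, L[9]='b', prepend. Next row=LF[9]=10
  step 17: row=10, L[10]='b', prepend. Next row=LF[10]=11
  step 18: row=11, L[11]='c', prepend. Next row=LF[11]=15
  step 19: row=15, L[15]='c', prepend. Next row=LF[15]=18
  step 20: row=18, L[18]='c', prepend. Next row=LF[18]=20
  step 21: row=20, L[20]='a', prepend. Next row=LF[20]=4
  step 22: row=4, L[4]='b', prepend. Next row=LF[4]=7
Reversed output: bacccbbbbaccccaacbacc$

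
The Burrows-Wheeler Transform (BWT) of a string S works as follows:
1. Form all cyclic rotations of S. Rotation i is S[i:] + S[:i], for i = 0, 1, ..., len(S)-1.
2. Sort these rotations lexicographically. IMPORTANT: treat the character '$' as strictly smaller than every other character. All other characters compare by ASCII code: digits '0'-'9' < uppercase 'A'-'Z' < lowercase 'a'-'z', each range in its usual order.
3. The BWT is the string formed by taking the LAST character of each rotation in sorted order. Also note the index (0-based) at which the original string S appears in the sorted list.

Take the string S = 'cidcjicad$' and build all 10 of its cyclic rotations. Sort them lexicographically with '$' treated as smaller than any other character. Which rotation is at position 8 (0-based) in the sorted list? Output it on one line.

Answer: idcjicad$c

Derivation:
All 10 rotations (rotation i = S[i:]+S[:i]):
  rot[0] = cidcjicad$
  rot[1] = idcjicad$c
  rot[2] = dcjicad$ci
  rot[3] = cjicad$cid
  rot[4] = jicad$cidc
  rot[5] = icad$cidcj
  rot[6] = cad$cidcji
  rot[7] = ad$cidcjic
  rot[8] = d$cidcjica
  rot[9] = $cidcjicad
Sorted (with $ < everything):
  sorted[0] = $cidcjicad
  sorted[1] = ad$cidcjic
  sorted[2] = cad$cidcji
  sorted[3] = cidcjicad$
  sorted[4] = cjicad$cid
  sorted[5] = d$cidcjica
  sorted[6] = dcjicad$ci
  sorted[7] = icad$cidcj
  sorted[8] = idcjicad$c
  sorted[9] = jicad$cidc
sorted[8] = idcjicad$c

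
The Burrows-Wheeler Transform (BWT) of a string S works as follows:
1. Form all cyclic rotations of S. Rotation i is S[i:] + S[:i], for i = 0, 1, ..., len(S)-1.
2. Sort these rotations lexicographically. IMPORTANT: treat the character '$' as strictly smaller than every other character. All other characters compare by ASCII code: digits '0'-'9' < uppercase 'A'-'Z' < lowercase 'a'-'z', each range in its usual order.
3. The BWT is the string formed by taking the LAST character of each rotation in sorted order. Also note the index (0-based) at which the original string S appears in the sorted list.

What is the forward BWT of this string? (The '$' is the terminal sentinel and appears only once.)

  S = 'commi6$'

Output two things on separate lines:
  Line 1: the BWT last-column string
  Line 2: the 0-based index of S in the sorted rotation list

Answer: 6i$mmoc
2

Derivation:
All 7 rotations (rotation i = S[i:]+S[:i]):
  rot[0] = commi6$
  rot[1] = ommi6$c
  rot[2] = mmi6$co
  rot[3] = mi6$com
  rot[4] = i6$comm
  rot[5] = 6$commi
  rot[6] = $commi6
Sorted (with $ < everything):
  sorted[0] = $commi6  (last char: '6')
  sorted[1] = 6$commi  (last char: 'i')
  sorted[2] = commi6$  (last char: '$')
  sorted[3] = i6$comm  (last char: 'm')
  sorted[4] = mi6$com  (last char: 'm')
  sorted[5] = mmi6$co  (last char: 'o')
  sorted[6] = ommi6$c  (last char: 'c')
Last column: 6i$mmoc
Original string S is at sorted index 2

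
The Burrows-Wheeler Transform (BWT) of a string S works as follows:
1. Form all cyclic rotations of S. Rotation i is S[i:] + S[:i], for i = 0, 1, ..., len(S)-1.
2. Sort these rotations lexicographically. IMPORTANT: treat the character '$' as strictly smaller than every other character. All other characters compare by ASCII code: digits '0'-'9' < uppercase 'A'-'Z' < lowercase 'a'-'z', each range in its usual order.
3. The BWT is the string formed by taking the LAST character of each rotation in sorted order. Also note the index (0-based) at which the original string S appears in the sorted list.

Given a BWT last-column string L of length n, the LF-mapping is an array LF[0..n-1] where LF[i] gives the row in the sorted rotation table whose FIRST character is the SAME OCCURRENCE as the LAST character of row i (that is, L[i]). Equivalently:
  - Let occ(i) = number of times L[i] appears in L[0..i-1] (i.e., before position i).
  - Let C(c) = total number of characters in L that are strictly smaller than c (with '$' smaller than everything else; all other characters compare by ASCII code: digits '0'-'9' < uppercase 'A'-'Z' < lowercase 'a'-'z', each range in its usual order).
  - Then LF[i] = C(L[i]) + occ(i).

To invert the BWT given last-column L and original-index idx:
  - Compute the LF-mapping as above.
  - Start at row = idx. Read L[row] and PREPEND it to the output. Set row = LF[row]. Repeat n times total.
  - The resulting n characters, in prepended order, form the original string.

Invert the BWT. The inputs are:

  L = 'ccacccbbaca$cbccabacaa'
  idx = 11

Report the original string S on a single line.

Answer: bcbacccabcaabaccacacc$

Derivation:
LF mapping: 12 13 1 14 15 16 8 9 2 17 3 0 18 10 19 20 4 11 5 21 6 7
Walk LF starting at row 11, prepending L[row]:
  step 1: row=11, L[11]='$', prepend. Next row=LF[11]=0
  step 2: row=0, L[0]='c', prepend. Next row=LF[0]=12
  step 3: row=12, L[12]='c', prepend. Next row=LF[12]=18
  step 4: row=18, L[18]='a', prepend. Next row=LF[18]=5
  step 5: row=5, L[5]='c', prepend. Next row=LF[5]=16
  step 6: row=16, L[16]='a', prepend. Next row=LF[16]=4
  step 7: row=4, L[4]='c', prepend. Next row=LF[4]=15
  step 8: row=15, L[15]='c', prepend. Next row=LF[15]=20
  step 9: row=20, L[20]='a', prepend. Next row=LF[20]=6
  step 10: row=6, L[6]='b', prepend. Next row=LF[6]=8
  step 11: row=8, L[8]='a', prepend. Next row=LF[8]=2
  step 12: row=2, L[2]='a', prepend. Next row=LF[2]=1
  step 13: row=1, L[1]='c', prepend. Next row=LF[1]=13
  step 14: row=13, L[13]='b', prepend. Next row=LF[13]=10
  step 15: row=10, L[10]='a', prepend. Next row=LF[10]=3
  step 16: row=3, L[3]='c', prepend. Next row=LF[3]=14
  step 17: row=14, L[14]='c', prepend. Next row=LF[14]=19
  step 18: row=19, L[19]='c', prepend. Next row=LF[19]=21
  step 19: row=21, L[21]='a', prepend. Next row=LF[21]=7
  step 20: row=7, L[7]='b', prepend. Next row=LF[7]=9
  step 21: row=9, L[9]='c', prepend. Next row=LF[9]=17
  step 22: row=17, L[17]='b', prepend. Next row=LF[17]=11
Reversed output: bcbacccabcaabaccacacc$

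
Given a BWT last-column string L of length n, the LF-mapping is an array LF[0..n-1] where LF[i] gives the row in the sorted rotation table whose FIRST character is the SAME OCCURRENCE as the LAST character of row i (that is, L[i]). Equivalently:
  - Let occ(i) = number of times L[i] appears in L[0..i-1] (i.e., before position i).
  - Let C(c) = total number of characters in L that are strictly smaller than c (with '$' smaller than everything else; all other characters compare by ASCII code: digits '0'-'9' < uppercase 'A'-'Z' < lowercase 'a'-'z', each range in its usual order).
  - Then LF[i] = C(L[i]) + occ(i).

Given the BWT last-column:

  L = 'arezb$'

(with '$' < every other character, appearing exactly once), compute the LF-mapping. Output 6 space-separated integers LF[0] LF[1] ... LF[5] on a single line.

Answer: 1 4 3 5 2 0

Derivation:
Char counts: '$':1, 'a':1, 'b':1, 'e':1, 'r':1, 'z':1
C (first-col start): C('$')=0, C('a')=1, C('b')=2, C('e')=3, C('r')=4, C('z')=5
L[0]='a': occ=0, LF[0]=C('a')+0=1+0=1
L[1]='r': occ=0, LF[1]=C('r')+0=4+0=4
L[2]='e': occ=0, LF[2]=C('e')+0=3+0=3
L[3]='z': occ=0, LF[3]=C('z')+0=5+0=5
L[4]='b': occ=0, LF[4]=C('b')+0=2+0=2
L[5]='$': occ=0, LF[5]=C('$')+0=0+0=0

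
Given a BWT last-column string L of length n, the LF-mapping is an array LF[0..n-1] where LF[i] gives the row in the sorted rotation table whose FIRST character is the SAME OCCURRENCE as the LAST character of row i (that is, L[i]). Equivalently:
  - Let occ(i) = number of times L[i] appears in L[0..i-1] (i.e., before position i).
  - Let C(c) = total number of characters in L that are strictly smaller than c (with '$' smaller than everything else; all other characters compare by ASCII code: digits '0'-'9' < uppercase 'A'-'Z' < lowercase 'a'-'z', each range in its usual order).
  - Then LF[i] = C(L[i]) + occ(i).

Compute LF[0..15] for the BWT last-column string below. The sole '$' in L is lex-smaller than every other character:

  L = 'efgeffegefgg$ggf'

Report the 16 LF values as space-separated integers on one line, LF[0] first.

Char counts: '$':1, 'e':4, 'f':5, 'g':6
C (first-col start): C('$')=0, C('e')=1, C('f')=5, C('g')=10
L[0]='e': occ=0, LF[0]=C('e')+0=1+0=1
L[1]='f': occ=0, LF[1]=C('f')+0=5+0=5
L[2]='g': occ=0, LF[2]=C('g')+0=10+0=10
L[3]='e': occ=1, LF[3]=C('e')+1=1+1=2
L[4]='f': occ=1, LF[4]=C('f')+1=5+1=6
L[5]='f': occ=2, LF[5]=C('f')+2=5+2=7
L[6]='e': occ=2, LF[6]=C('e')+2=1+2=3
L[7]='g': occ=1, LF[7]=C('g')+1=10+1=11
L[8]='e': occ=3, LF[8]=C('e')+3=1+3=4
L[9]='f': occ=3, LF[9]=C('f')+3=5+3=8
L[10]='g': occ=2, LF[10]=C('g')+2=10+2=12
L[11]='g': occ=3, LF[11]=C('g')+3=10+3=13
L[12]='$': occ=0, LF[12]=C('$')+0=0+0=0
L[13]='g': occ=4, LF[13]=C('g')+4=10+4=14
L[14]='g': occ=5, LF[14]=C('g')+5=10+5=15
L[15]='f': occ=4, LF[15]=C('f')+4=5+4=9

Answer: 1 5 10 2 6 7 3 11 4 8 12 13 0 14 15 9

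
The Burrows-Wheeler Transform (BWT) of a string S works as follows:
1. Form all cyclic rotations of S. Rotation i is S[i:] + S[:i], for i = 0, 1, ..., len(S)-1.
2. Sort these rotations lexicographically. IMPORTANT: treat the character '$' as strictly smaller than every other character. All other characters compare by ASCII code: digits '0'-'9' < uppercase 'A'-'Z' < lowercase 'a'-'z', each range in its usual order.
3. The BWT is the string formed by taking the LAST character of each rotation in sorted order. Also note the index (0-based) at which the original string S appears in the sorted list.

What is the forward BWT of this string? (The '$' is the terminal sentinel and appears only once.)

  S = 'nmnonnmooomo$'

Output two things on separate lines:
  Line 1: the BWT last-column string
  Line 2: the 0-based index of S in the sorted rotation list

All 13 rotations (rotation i = S[i:]+S[:i]):
  rot[0] = nmnonnmooomo$
  rot[1] = mnonnmooomo$n
  rot[2] = nonnmooomo$nm
  rot[3] = onnmooomo$nmn
  rot[4] = nnmooomo$nmno
  rot[5] = nmooomo$nmnon
  rot[6] = mooomo$nmnonn
  rot[7] = ooomo$nmnonnm
  rot[8] = oomo$nmnonnmo
  rot[9] = omo$nmnonnmoo
  rot[10] = mo$nmnonnmooo
  rot[11] = o$nmnonnmooom
  rot[12] = $nmnonnmooomo
Sorted (with $ < everything):
  sorted[0] = $nmnonnmooomo  (last char: 'o')
  sorted[1] = mnonnmooomo$n  (last char: 'n')
  sorted[2] = mo$nmnonnmooo  (last char: 'o')
  sorted[3] = mooomo$nmnonn  (last char: 'n')
  sorted[4] = nmnonnmooomo$  (last char: '$')
  sorted[5] = nmooomo$nmnon  (last char: 'n')
  sorted[6] = nnmooomo$nmno  (last char: 'o')
  sorted[7] = nonnmooomo$nm  (last char: 'm')
  sorted[8] = o$nmnonnmooom  (last char: 'm')
  sorted[9] = omo$nmnonnmoo  (last char: 'o')
  sorted[10] = onnmooomo$nmn  (last char: 'n')
  sorted[11] = oomo$nmnonnmo  (last char: 'o')
  sorted[12] = ooomo$nmnonnm  (last char: 'm')
Last column: onon$nommonom
Original string S is at sorted index 4

Answer: onon$nommonom
4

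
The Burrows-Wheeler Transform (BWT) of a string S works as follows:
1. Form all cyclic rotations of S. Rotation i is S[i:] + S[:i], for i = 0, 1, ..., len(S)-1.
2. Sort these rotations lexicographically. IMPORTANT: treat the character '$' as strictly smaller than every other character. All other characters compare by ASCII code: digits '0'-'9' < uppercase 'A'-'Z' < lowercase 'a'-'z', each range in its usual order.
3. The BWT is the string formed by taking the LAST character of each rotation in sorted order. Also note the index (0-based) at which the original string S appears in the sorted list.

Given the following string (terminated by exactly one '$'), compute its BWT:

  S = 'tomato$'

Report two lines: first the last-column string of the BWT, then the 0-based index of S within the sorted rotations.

All 7 rotations (rotation i = S[i:]+S[:i]):
  rot[0] = tomato$
  rot[1] = omato$t
  rot[2] = mato$to
  rot[3] = ato$tom
  rot[4] = to$toma
  rot[5] = o$tomat
  rot[6] = $tomato
Sorted (with $ < everything):
  sorted[0] = $tomato  (last char: 'o')
  sorted[1] = ato$tom  (last char: 'm')
  sorted[2] = mato$to  (last char: 'o')
  sorted[3] = o$tomat  (last char: 't')
  sorted[4] = omato$t  (last char: 't')
  sorted[5] = to$toma  (last char: 'a')
  sorted[6] = tomato$  (last char: '$')
Last column: omotta$
Original string S is at sorted index 6

Answer: omotta$
6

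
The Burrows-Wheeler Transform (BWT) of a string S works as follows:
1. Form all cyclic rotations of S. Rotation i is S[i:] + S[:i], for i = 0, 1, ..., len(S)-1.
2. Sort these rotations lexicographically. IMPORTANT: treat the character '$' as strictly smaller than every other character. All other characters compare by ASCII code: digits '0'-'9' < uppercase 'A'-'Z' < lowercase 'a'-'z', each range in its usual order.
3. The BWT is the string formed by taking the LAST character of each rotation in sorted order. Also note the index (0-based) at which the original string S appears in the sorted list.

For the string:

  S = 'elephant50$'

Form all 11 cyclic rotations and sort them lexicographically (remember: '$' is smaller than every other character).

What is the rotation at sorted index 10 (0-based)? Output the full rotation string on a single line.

All 11 rotations (rotation i = S[i:]+S[:i]):
  rot[0] = elephant50$
  rot[1] = lephant50$e
  rot[2] = ephant50$el
  rot[3] = phant50$ele
  rot[4] = hant50$elep
  rot[5] = ant50$eleph
  rot[6] = nt50$elepha
  rot[7] = t50$elephan
  rot[8] = 50$elephant
  rot[9] = 0$elephant5
  rot[10] = $elephant50
Sorted (with $ < everything):
  sorted[0] = $elephant50
  sorted[1] = 0$elephant5
  sorted[2] = 50$elephant
  sorted[3] = ant50$eleph
  sorted[4] = elephant50$
  sorted[5] = ephant50$el
  sorted[6] = hant50$elep
  sorted[7] = lephant50$e
  sorted[8] = nt50$elepha
  sorted[9] = phant50$ele
  sorted[10] = t50$elephan
sorted[10] = t50$elephan

Answer: t50$elephan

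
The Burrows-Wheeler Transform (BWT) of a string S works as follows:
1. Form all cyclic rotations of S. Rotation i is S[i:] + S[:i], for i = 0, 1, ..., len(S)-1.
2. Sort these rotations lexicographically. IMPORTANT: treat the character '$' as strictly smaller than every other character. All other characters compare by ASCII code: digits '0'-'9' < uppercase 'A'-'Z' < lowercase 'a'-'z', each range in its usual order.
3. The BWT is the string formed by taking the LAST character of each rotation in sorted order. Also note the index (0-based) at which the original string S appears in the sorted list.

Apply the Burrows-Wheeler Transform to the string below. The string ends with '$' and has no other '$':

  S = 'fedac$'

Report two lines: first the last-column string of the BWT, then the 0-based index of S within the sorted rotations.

All 6 rotations (rotation i = S[i:]+S[:i]):
  rot[0] = fedac$
  rot[1] = edac$f
  rot[2] = dac$fe
  rot[3] = ac$fed
  rot[4] = c$feda
  rot[5] = $fedac
Sorted (with $ < everything):
  sorted[0] = $fedac  (last char: 'c')
  sorted[1] = ac$fed  (last char: 'd')
  sorted[2] = c$feda  (last char: 'a')
  sorted[3] = dac$fe  (last char: 'e')
  sorted[4] = edac$f  (last char: 'f')
  sorted[5] = fedac$  (last char: '$')
Last column: cdaef$
Original string S is at sorted index 5

Answer: cdaef$
5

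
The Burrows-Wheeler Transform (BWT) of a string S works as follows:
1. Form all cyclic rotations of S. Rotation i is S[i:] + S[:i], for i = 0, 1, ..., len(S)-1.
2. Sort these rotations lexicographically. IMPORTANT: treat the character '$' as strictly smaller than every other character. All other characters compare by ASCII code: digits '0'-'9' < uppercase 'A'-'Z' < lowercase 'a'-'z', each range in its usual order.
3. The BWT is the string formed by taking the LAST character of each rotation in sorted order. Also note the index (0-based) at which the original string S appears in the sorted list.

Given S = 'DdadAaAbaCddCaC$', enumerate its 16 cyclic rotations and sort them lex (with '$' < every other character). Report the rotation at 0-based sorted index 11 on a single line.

All 16 rotations (rotation i = S[i:]+S[:i]):
  rot[0] = DdadAaAbaCddCaC$
  rot[1] = dadAaAbaCddCaC$D
  rot[2] = adAaAbaCddCaC$Dd
  rot[3] = dAaAbaCddCaC$Dda
  rot[4] = AaAbaCddCaC$Ddad
  rot[5] = aAbaCddCaC$DdadA
  rot[6] = AbaCddCaC$DdadAa
  rot[7] = baCddCaC$DdadAaA
  rot[8] = aCddCaC$DdadAaAb
  rot[9] = CddCaC$DdadAaAba
  rot[10] = ddCaC$DdadAaAbaC
  rot[11] = dCaC$DdadAaAbaCd
  rot[12] = CaC$DdadAaAbaCdd
  rot[13] = aC$DdadAaAbaCddC
  rot[14] = C$DdadAaAbaCddCa
  rot[15] = $DdadAaAbaCddCaC
Sorted (with $ < everything):
  sorted[0] = $DdadAaAbaCddCaC
  sorted[1] = AaAbaCddCaC$Ddad
  sorted[2] = AbaCddCaC$DdadAa
  sorted[3] = C$DdadAaAbaCddCa
  sorted[4] = CaC$DdadAaAbaCdd
  sorted[5] = CddCaC$DdadAaAba
  sorted[6] = DdadAaAbaCddCaC$
  sorted[7] = aAbaCddCaC$DdadA
  sorted[8] = aC$DdadAaAbaCddC
  sorted[9] = aCddCaC$DdadAaAb
  sorted[10] = adAaAbaCddCaC$Dd
  sorted[11] = baCddCaC$DdadAaA
  sorted[12] = dAaAbaCddCaC$Dda
  sorted[13] = dCaC$DdadAaAbaCd
  sorted[14] = dadAaAbaCddCaC$D
  sorted[15] = ddCaC$DdadAaAbaC
sorted[11] = baCddCaC$DdadAaA

Answer: baCddCaC$DdadAaA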